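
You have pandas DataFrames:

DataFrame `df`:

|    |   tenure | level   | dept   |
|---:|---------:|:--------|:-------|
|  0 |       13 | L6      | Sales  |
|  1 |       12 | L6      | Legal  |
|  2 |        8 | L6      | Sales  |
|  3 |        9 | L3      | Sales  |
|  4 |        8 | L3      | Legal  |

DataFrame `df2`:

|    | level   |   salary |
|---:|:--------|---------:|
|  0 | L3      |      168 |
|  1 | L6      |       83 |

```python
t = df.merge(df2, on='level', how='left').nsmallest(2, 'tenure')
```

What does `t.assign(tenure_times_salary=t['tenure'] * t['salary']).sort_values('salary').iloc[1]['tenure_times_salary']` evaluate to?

merge on 'level' (how='left') → 5 rows:
   tenure level   dept  salary
0      13    L6  Sales      83
1      12    L6  Legal      83
2       8    L6  Sales      83
3       9    L3  Sales     168
4       8    L3  Legal     168
take 2 rows with smallest tenure:
   tenure level   dept  salary
2       8    L6  Sales      83
4       8    L3  Legal     168
add column tenure_times_salary = t['tenure'] * t['salary']:
   tenure level   dept  salary  tenure_times_salary
2       8    L6  Sales      83                  664
4       8    L3  Legal     168                 1344
sort by salary:
   tenure level   dept  salary  tenure_times_salary
2       8    L6  Sales      83                  664
4       8    L3  Legal     168                 1344
value at position 1, column 'tenure_times_salary' → 1344

1344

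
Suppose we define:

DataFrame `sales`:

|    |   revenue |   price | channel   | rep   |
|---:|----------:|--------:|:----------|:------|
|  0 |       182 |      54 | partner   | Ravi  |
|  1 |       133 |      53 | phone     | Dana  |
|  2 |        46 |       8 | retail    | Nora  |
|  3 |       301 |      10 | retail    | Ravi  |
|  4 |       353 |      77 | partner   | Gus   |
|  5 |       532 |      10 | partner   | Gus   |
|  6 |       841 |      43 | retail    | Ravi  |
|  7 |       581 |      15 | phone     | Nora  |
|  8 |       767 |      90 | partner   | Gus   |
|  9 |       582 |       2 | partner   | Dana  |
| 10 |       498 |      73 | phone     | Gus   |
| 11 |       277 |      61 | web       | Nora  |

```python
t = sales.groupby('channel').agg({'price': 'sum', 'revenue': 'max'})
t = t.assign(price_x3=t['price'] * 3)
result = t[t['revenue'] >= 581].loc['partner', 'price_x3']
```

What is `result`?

699

group by channel: sum(price), max(revenue):
         price  revenue
channel                
partner    233      767
phone      141      581
retail      61      841
web         61      277
add column price_x3 = t['price'] * 3:
         price  revenue  price_x3
channel                          
partner    233      767       699
phone      141      581       423
retail      61      841       183
web         61      277       183
filter rows where revenue >= 581:
         price  revenue  price_x3
channel                          
partner    233      767       699
phone      141      581       423
retail      61      841       183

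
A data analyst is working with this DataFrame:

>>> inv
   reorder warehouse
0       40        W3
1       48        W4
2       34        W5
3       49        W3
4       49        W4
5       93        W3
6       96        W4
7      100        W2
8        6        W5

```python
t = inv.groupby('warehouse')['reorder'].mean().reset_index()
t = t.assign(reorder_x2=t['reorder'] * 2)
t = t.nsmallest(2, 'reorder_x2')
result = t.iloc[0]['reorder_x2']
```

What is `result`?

group by warehouse, mean of reorder:
warehouse
W2    100.000000
W3     60.666667
W4     64.333333
W5     20.000000
Name: reorder, dtype: float64
reset_index():
  warehouse     reorder
0        W2  100.000000
1        W3   60.666667
2        W4   64.333333
3        W5   20.000000
add column reorder_x2 = t['reorder'] * 2:
  warehouse     reorder  reorder_x2
0        W2  100.000000  200.000000
1        W3   60.666667  121.333333
2        W4   64.333333  128.666667
3        W5   20.000000   40.000000
take 2 rows with smallest reorder_x2:
  warehouse    reorder  reorder_x2
3        W5  20.000000   40.000000
1        W3  60.666667  121.333333
Finally, value at position 0, column 'reorder_x2' = 40.0.

40.0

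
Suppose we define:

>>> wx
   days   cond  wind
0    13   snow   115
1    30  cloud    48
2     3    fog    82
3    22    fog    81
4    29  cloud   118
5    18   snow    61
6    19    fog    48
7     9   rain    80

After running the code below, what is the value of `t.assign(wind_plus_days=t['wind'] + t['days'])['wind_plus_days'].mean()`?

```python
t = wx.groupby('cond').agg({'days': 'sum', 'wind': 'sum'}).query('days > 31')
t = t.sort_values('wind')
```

240.0

group by cond: sum(days), sum(wind):
       days  wind
cond             
cloud    59   166
fog      44   211
rain      9    80
snow     31   176
filter rows where days > 31:
       days  wind
cond             
cloud    59   166
fog      44   211
sort by wind:
       days  wind
cond             
cloud    59   166
fog      44   211
add column wind_plus_days = t['wind'] + t['days']:
       days  wind  wind_plus_days
cond                             
cloud    59   166             225
fog      44   211             255
Taking the mean of column 'wind_plus_days' gives 240.0.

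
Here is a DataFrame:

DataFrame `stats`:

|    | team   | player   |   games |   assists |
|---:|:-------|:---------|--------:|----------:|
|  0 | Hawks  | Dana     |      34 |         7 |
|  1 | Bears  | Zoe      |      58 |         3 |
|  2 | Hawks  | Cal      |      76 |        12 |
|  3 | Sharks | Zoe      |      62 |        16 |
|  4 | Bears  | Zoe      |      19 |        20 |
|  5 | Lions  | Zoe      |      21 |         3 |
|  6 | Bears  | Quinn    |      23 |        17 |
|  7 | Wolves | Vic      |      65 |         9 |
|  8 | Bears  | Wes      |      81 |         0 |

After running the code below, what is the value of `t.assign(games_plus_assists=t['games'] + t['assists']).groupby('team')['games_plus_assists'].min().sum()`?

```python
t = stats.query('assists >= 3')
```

256

filter rows where assists >= 3:
     team player  games  assists
0   Hawks   Dana     34        7
1   Bears    Zoe     58        3
2   Hawks    Cal     76       12
3  Sharks    Zoe     62       16
4   Bears    Zoe     19       20
5   Lions    Zoe     21        3
6   Bears  Quinn     23       17
7  Wolves    Vic     65        9
add column games_plus_assists = t['games'] + t['assists']:
     team player  games  assists  games_plus_assists
0   Hawks   Dana     34        7                  41
1   Bears    Zoe     58        3                  61
2   Hawks    Cal     76       12                  88
3  Sharks    Zoe     62       16                  78
4   Bears    Zoe     19       20                  39
5   Lions    Zoe     21        3                  24
6   Bears  Quinn     23       17                  40
7  Wolves    Vic     65        9                  74
group by team, min of games_plus_assists:
team
Bears     39
Hawks     41
Lions     24
Sharks    78
Wolves    74
Name: games_plus_assists, dtype: int64
sum of the resulting series → 256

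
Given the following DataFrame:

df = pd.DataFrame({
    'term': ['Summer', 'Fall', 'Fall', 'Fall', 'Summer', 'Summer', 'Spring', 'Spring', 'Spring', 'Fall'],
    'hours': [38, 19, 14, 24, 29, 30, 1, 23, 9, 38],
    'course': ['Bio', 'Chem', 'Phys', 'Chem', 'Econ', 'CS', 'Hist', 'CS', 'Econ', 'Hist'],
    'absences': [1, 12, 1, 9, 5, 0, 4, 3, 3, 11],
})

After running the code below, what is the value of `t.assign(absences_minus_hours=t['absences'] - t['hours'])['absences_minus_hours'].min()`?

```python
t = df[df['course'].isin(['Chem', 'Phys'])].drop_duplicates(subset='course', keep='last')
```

-15

filter rows where course in ['Chem', 'Phys']:
   term  hours course  absences
1  Fall     19   Chem        12
2  Fall     14   Phys         1
3  Fall     24   Chem         9
drop duplicate course (keep=last):
   term  hours course  absences
2  Fall     14   Phys         1
3  Fall     24   Chem         9
add column absences_minus_hours = t['absences'] - t['hours']:
   term  hours course  absences  absences_minus_hours
2  Fall     14   Phys         1                   -13
3  Fall     24   Chem         9                   -15
Taking the min of column 'absences_minus_hours' gives -15.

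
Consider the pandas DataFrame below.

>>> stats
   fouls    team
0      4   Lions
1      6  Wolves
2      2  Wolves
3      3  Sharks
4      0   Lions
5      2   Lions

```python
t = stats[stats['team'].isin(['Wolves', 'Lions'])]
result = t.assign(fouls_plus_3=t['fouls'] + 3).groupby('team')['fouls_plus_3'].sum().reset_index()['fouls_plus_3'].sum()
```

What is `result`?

filter rows where team in ['Wolves', 'Lions']:
   fouls    team
0      4   Lions
1      6  Wolves
2      2  Wolves
4      0   Lions
5      2   Lions
add column fouls_plus_3 = t['fouls'] + 3:
   fouls    team  fouls_plus_3
0      4   Lions             7
1      6  Wolves             9
2      2  Wolves             5
4      0   Lions             3
5      2   Lions             5
group by team, sum of fouls_plus_3:
team
Lions     15
Wolves    14
Name: fouls_plus_3, dtype: int64
reset_index():
     team  fouls_plus_3
0   Lions            15
1  Wolves            14

29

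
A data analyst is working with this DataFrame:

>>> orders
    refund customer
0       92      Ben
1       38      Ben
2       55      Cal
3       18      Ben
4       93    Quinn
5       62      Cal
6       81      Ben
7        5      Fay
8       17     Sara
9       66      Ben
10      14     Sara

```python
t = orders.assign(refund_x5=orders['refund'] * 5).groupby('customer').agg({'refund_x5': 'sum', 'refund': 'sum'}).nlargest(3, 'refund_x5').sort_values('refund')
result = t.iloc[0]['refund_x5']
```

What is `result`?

add column refund_x5 = orders['refund'] * 5:
    refund customer  refund_x5
0       92      Ben        460
1       38      Ben        190
2       55      Cal        275
3       18      Ben         90
4       93    Quinn        465
5       62      Cal        310
6       81      Ben        405
7        5      Fay         25
8       17     Sara         85
9       66      Ben        330
10      14     Sara         70
group by customer: sum(refund_x5), sum(refund):
          refund_x5  refund
customer                   
Ben            1475     295
Cal             585     117
Fay              25       5
Quinn           465      93
Sara            155      31
take 3 rows with largest refund_x5:
          refund_x5  refund
customer                   
Ben            1475     295
Cal             585     117
Quinn           465      93
sort by refund:
          refund_x5  refund
customer                   
Quinn           465      93
Cal             585     117
Ben            1475     295
Reading off the value at position 0, column 'refund_x5', we get 465.

465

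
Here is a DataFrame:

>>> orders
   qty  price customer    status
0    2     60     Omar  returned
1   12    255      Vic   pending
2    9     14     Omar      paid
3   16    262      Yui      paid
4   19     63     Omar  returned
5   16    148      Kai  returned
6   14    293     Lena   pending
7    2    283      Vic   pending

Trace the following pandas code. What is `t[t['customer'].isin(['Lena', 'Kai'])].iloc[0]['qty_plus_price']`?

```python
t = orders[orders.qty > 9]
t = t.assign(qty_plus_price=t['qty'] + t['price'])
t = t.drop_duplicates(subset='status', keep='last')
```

164

filter rows where qty > 9:
   qty  price customer    status
1   12    255      Vic   pending
3   16    262      Yui      paid
4   19     63     Omar  returned
5   16    148      Kai  returned
6   14    293     Lena   pending
add column qty_plus_price = t['qty'] + t['price']:
   qty  price customer    status  qty_plus_price
1   12    255      Vic   pending             267
3   16    262      Yui      paid             278
4   19     63     Omar  returned              82
5   16    148      Kai  returned             164
6   14    293     Lena   pending             307
drop duplicate status (keep=last):
   qty  price customer    status  qty_plus_price
3   16    262      Yui      paid             278
5   16    148      Kai  returned             164
6   14    293     Lena   pending             307
filter rows where customer in ['Lena', 'Kai']:
   qty  price customer    status  qty_plus_price
5   16    148      Kai  returned             164
6   14    293     Lena   pending             307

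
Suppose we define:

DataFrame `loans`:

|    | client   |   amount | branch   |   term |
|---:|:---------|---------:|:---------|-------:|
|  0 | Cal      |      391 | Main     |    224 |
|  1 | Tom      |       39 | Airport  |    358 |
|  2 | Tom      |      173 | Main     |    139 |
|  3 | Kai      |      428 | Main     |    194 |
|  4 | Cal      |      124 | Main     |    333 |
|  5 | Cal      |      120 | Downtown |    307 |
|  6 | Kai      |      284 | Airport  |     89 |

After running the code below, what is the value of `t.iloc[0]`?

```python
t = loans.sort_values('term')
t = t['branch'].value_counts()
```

4

sort by term:
  client  amount    branch  term
6    Kai     284   Airport    89
2    Tom     173      Main   139
3    Kai     428      Main   194
0    Cal     391      Main   224
5    Cal     120  Downtown   307
4    Cal     124      Main   333
1    Tom      39   Airport   358
value_counts of branch:
branch
Main        4
Airport     2
Downtown    1
Name: count, dtype: int64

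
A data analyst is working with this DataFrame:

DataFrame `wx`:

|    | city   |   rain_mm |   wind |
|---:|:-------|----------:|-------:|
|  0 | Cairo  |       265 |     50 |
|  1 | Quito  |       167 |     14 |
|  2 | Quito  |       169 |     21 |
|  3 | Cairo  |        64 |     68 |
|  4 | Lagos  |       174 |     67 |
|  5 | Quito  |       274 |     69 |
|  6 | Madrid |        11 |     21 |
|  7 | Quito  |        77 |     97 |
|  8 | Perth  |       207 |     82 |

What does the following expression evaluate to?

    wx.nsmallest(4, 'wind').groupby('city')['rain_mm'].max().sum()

take 4 rows with smallest wind:
     city  rain_mm  wind
1   Quito      167    14
2   Quito      169    21
6  Madrid       11    21
0   Cairo      265    50
group by city, max of rain_mm:
city
Cairo     265
Madrid     11
Quito     169
Name: rain_mm, dtype: int64
sum of the resulting series → 445

445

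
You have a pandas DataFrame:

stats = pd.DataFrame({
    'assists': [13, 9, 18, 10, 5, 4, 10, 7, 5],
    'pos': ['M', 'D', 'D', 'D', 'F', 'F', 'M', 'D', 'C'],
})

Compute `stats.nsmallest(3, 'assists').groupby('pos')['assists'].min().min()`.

take 3 rows with smallest assists:
   assists pos
5        4   F
4        5   F
8        5   C
group by pos, min of assists:
pos
C    5
F    4
Name: assists, dtype: int64
Taking the min of the resulting series gives 4.

4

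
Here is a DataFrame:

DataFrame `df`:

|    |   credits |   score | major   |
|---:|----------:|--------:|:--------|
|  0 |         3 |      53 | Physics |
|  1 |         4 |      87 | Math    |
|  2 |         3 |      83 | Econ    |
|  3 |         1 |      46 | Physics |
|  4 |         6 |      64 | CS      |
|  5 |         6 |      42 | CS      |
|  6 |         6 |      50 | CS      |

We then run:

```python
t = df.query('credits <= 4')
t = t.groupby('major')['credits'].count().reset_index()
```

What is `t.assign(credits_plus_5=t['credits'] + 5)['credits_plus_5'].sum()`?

19

filter rows where credits <= 4:
   credits  score    major
0        3     53  Physics
1        4     87     Math
2        3     83     Econ
3        1     46  Physics
group by major, count of credits:
major
Econ       1
Math       1
Physics    2
Name: credits, dtype: int64
reset_index():
     major  credits
0     Econ        1
1     Math        1
2  Physics        2
add column credits_plus_5 = t['credits'] + 5:
     major  credits  credits_plus_5
0     Econ        1               6
1     Math        1               6
2  Physics        2               7
Reading off the sum of column 'credits_plus_5', we get 19.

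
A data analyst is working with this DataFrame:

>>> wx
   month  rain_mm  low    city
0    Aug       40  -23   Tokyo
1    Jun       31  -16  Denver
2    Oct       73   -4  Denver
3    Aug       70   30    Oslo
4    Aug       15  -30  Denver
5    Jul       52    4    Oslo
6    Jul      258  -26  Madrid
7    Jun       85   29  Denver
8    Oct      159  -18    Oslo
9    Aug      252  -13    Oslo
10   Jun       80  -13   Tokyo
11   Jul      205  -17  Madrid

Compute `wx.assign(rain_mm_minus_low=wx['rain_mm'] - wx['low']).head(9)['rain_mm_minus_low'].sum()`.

837

add column rain_mm_minus_low = wx['rain_mm'] - wx['low']:
   month  rain_mm  low    city  rain_mm_minus_low
0    Aug       40  -23   Tokyo                 63
1    Jun       31  -16  Denver                 47
2    Oct       73   -4  Denver                 77
3    Aug       70   30    Oslo                 40
4    Aug       15  -30  Denver                 45
5    Jul       52    4    Oslo                 48
6    Jul      258  -26  Madrid                284
7    Jun       85   29  Denver                 56
8    Oct      159  -18    Oslo                177
9    Aug      252  -13    Oslo                265
10   Jun       80  -13   Tokyo                 93
11   Jul      205  -17  Madrid                222
take first 9 rows:
  month  rain_mm  low    city  rain_mm_minus_low
0   Aug       40  -23   Tokyo                 63
1   Jun       31  -16  Denver                 47
2   Oct       73   -4  Denver                 77
3   Aug       70   30    Oslo                 40
4   Aug       15  -30  Denver                 45
5   Jul       52    4    Oslo                 48
6   Jul      258  -26  Madrid                284
7   Jun       85   29  Denver                 56
8   Oct      159  -18    Oslo                177
sum of column 'rain_mm_minus_low' → 837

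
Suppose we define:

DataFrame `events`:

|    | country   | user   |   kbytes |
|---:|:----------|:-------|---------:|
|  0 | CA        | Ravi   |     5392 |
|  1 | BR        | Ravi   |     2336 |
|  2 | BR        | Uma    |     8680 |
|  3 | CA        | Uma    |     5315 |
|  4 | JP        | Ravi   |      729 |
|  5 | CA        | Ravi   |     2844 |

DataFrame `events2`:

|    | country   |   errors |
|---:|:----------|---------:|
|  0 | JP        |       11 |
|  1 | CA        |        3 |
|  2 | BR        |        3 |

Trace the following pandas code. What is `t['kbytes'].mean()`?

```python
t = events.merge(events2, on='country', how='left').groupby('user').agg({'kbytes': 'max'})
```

merge on 'country' (how='left') → 6 rows:
  country  user  kbytes  errors
0      CA  Ravi    5392       3
1      BR  Ravi    2336       3
2      BR   Uma    8680       3
3      CA   Uma    5315       3
4      JP  Ravi     729      11
5      CA  Ravi    2844       3
group by user, max of kbytes:
      kbytes
user        
Ravi    5392
Uma     8680
So mean() = 7036.0.

7036.0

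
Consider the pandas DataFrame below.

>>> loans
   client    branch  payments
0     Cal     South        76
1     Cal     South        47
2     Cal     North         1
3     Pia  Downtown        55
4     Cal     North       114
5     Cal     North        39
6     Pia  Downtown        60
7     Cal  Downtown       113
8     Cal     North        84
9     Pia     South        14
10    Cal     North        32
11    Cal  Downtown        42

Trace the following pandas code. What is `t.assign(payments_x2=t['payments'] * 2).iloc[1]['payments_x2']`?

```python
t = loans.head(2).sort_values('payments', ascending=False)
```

94

take first 2 rows:
  client branch  payments
0    Cal  South        76
1    Cal  South        47
sort by payments descending:
  client branch  payments
0    Cal  South        76
1    Cal  South        47
add column payments_x2 = t['payments'] * 2:
  client branch  payments  payments_x2
0    Cal  South        76          152
1    Cal  South        47           94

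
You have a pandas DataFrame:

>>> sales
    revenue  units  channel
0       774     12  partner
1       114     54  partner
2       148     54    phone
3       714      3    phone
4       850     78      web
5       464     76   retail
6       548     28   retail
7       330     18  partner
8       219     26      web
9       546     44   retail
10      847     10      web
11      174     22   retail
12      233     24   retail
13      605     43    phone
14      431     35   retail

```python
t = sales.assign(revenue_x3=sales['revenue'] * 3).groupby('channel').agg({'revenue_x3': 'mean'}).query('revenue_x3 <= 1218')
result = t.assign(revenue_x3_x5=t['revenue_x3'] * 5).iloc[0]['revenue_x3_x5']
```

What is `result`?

add column revenue_x3 = sales['revenue'] * 3:
    revenue  units  channel  revenue_x3
0       774     12  partner        2322
1       114     54  partner         342
2       148     54    phone         444
3       714      3    phone        2142
4       850     78      web        2550
5       464     76   retail        1392
6       548     28   retail        1644
7       330     18  partner         990
8       219     26      web         657
9       546     44   retail        1638
10      847     10      web        2541
11      174     22   retail         522
12      233     24   retail         699
13      605     43    phone        1815
14      431     35   retail        1293
group by channel, mean of revenue_x3:
         revenue_x3
channel            
partner      1218.0
phone        1467.0
retail       1198.0
web          1916.0
filter rows where revenue_x3 <= 1218:
         revenue_x3
channel            
partner      1218.0
retail       1198.0
add column revenue_x3_x5 = t['revenue_x3'] * 5:
         revenue_x3  revenue_x3_x5
channel                           
partner      1218.0         6090.0
retail       1198.0         5990.0
Then the value at position 0, column 'revenue_x3_x5': 6090.0

6090.0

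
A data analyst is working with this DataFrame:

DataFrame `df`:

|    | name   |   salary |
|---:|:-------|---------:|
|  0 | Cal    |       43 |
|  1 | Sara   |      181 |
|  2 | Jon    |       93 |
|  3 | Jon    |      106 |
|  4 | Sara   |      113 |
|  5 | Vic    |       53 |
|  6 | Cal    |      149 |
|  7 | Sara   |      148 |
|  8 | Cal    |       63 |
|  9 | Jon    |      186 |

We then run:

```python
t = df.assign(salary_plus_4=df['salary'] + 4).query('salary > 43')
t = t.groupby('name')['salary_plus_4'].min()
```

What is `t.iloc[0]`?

add column salary_plus_4 = df['salary'] + 4:
   name  salary  salary_plus_4
0   Cal      43             47
1  Sara     181            185
2   Jon      93             97
3   Jon     106            110
4  Sara     113            117
5   Vic      53             57
6   Cal     149            153
7  Sara     148            152
8   Cal      63             67
9   Jon     186            190
filter rows where salary > 43:
   name  salary  salary_plus_4
1  Sara     181            185
2   Jon      93             97
3   Jon     106            110
4  Sara     113            117
5   Vic      53             57
6   Cal     149            153
7  Sara     148            152
8   Cal      63             67
9   Jon     186            190
group by name, min of salary_plus_4:
name
Cal      67
Jon      97
Sara    117
Vic      57
Name: salary_plus_4, dtype: int64
Taking the value at position 0 gives 67.

67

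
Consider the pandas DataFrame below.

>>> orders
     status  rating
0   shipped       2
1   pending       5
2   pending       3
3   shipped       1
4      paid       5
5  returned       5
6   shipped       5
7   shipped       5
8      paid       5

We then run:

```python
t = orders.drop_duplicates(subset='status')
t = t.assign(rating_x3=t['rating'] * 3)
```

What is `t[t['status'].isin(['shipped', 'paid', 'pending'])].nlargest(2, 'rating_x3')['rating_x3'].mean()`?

drop duplicate status (keep=first):
     status  rating
0   shipped       2
1   pending       5
4      paid       5
5  returned       5
add column rating_x3 = t['rating'] * 3:
     status  rating  rating_x3
0   shipped       2          6
1   pending       5         15
4      paid       5         15
5  returned       5         15
filter rows where status in ['shipped', 'paid', 'pending']:
    status  rating  rating_x3
0  shipped       2          6
1  pending       5         15
4     paid       5         15
take 2 rows with largest rating_x3:
    status  rating  rating_x3
1  pending       5         15
4     paid       5         15
Reading off the mean of column 'rating_x3', we get 15.0.

15.0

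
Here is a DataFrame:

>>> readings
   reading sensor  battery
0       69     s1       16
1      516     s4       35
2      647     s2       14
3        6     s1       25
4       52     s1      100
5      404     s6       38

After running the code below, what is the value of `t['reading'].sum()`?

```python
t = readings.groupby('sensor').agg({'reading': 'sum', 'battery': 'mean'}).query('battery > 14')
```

1047

group by sensor: sum(reading), mean(battery):
        reading  battery
sensor                  
s1          127     47.0
s2          647     14.0
s4          516     35.0
s6          404     38.0
filter rows where battery > 14:
        reading  battery
sensor                  
s1          127     47.0
s4          516     35.0
s6          404     38.0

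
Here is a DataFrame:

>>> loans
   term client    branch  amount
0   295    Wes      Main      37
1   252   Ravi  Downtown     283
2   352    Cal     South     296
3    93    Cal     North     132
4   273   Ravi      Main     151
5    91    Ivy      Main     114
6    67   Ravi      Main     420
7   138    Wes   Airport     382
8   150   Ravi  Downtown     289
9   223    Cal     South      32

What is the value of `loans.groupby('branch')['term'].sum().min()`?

93

group by branch, sum of term:
branch
Airport     138
Downtown    402
Main        726
North        93
South       575
Name: term, dtype: int64
Reading off the min of the resulting series, we get 93.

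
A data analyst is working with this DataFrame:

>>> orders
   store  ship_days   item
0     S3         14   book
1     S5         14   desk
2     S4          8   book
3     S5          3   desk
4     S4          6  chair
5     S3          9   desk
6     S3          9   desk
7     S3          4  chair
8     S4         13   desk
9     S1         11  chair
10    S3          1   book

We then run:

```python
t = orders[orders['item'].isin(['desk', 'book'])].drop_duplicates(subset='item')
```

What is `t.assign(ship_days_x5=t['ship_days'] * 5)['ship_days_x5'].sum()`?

140

filter rows where item in ['desk', 'book']:
   store  ship_days  item
0     S3         14  book
1     S5         14  desk
2     S4          8  book
3     S5          3  desk
5     S3          9  desk
6     S3          9  desk
8     S4         13  desk
10    S3          1  book
drop duplicate item (keep=first):
  store  ship_days  item
0    S3         14  book
1    S5         14  desk
add column ship_days_x5 = t['ship_days'] * 5:
  store  ship_days  item  ship_days_x5
0    S3         14  book            70
1    S5         14  desk            70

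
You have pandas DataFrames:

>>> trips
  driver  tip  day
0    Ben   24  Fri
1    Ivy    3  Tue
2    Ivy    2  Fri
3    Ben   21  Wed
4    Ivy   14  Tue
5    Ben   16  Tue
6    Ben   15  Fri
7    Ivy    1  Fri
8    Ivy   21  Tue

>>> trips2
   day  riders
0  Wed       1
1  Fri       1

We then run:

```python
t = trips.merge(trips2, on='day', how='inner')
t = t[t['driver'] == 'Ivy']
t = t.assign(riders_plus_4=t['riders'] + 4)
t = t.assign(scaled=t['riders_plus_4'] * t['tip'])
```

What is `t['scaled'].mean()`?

7.5

merge on 'day' (how='inner') → 5 rows:
  driver  tip  day  riders
0    Ben   24  Fri       1
1    Ivy    2  Fri       1
2    Ben   21  Wed       1
3    Ben   15  Fri       1
4    Ivy    1  Fri       1
filter rows where driver == 'Ivy':
  driver  tip  day  riders
1    Ivy    2  Fri       1
4    Ivy    1  Fri       1
add column riders_plus_4 = t['riders'] + 4:
  driver  tip  day  riders  riders_plus_4
1    Ivy    2  Fri       1              5
4    Ivy    1  Fri       1              5
add column scaled = t['riders_plus_4'] * t['tip']:
  driver  tip  day  riders  riders_plus_4  scaled
1    Ivy    2  Fri       1              5      10
4    Ivy    1  Fri       1              5       5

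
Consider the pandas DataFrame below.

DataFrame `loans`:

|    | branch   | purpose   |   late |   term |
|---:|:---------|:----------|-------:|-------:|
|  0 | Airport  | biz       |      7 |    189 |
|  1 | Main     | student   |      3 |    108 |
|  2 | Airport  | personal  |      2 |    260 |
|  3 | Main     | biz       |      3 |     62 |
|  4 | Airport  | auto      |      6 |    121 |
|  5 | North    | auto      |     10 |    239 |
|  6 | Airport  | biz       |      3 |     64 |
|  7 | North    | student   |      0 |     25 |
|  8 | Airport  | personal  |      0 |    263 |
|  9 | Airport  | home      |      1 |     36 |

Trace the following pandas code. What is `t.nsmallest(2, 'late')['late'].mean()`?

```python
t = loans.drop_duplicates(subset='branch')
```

drop duplicate branch (keep=first):
    branch  purpose  late  term
0  Airport      biz     7   189
1     Main  student     3   108
5    North     auto    10   239
take 2 rows with smallest late:
    branch  purpose  late  term
1     Main  student     3   108
0  Airport      biz     7   189
Hence 5.0.

5.0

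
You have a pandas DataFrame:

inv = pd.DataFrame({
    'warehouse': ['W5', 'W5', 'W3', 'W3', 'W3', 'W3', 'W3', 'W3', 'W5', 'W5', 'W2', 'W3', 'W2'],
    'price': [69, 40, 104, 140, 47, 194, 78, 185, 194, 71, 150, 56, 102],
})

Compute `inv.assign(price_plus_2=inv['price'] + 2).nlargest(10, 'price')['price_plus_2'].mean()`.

add column price_plus_2 = inv['price'] + 2:
   warehouse  price  price_plus_2
0         W5     69            71
1         W5     40            42
2         W3    104           106
3         W3    140           142
4         W3     47            49
5         W3    194           196
6         W3     78            80
7         W3    185           187
8         W5    194           196
9         W5     71            73
10        W2    150           152
11        W3     56            58
12        W2    102           104
take 10 rows with largest price:
   warehouse  price  price_plus_2
5         W3    194           196
8         W5    194           196
7         W3    185           187
10        W2    150           152
3         W3    140           142
2         W3    104           106
12        W2    102           104
6         W3     78            80
9         W5     71            73
0         W5     69            71
Then the mean of column 'price_plus_2': 130.7

130.7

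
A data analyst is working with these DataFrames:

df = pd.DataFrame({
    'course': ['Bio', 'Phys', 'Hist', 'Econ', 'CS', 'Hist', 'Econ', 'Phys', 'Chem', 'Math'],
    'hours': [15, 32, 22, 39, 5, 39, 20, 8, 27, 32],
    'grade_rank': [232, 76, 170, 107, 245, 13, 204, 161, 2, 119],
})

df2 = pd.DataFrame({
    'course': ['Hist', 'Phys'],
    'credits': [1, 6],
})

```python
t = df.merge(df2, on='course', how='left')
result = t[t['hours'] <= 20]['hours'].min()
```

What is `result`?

merge on 'course' (how='left') → 10 rows:
  course  hours  grade_rank  credits
0    Bio     15         232      NaN
1   Phys     32          76      6.0
2   Hist     22         170      1.0
3   Econ     39         107      NaN
4     CS      5         245      NaN
5   Hist     39          13      1.0
6   Econ     20         204      NaN
7   Phys      8         161      6.0
8   Chem     27           2      NaN
9   Math     32         119      NaN
filter rows where hours <= 20:
  course  hours  grade_rank  credits
0    Bio     15         232      NaN
4     CS      5         245      NaN
6   Econ     20         204      NaN
7   Phys      8         161      6.0
Finally, min of column 'hours' = 5.

5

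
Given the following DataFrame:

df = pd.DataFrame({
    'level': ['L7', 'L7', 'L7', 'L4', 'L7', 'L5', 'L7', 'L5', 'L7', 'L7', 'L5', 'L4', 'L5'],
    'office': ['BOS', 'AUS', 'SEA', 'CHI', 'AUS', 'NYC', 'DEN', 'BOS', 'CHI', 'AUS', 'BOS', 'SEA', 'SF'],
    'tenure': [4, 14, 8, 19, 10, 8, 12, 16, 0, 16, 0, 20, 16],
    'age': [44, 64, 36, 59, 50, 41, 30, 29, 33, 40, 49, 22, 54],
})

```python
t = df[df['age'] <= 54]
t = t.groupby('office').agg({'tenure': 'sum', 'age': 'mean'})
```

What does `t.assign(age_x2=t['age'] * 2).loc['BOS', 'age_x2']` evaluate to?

81.3333333333

filter rows where age <= 54:
   level office  tenure  age
0     L7    BOS       4   44
2     L7    SEA       8   36
4     L7    AUS      10   50
5     L5    NYC       8   41
6     L7    DEN      12   30
7     L5    BOS      16   29
8     L7    CHI       0   33
9     L7    AUS      16   40
10    L5    BOS       0   49
11    L4    SEA      20   22
12    L5     SF      16   54
group by office: sum(tenure), mean(age):
        tenure        age
office                   
AUS         26  45.000000
BOS         20  40.666667
CHI          0  33.000000
DEN         12  30.000000
NYC          8  41.000000
SEA         28  29.000000
SF          16  54.000000
add column age_x2 = t['age'] * 2:
        tenure        age      age_x2
office                               
AUS         26  45.000000   90.000000
BOS         20  40.666667   81.333333
CHI          0  33.000000   66.000000
DEN         12  30.000000   60.000000
NYC          8  41.000000   82.000000
SEA         28  29.000000   58.000000
SF          16  54.000000  108.000000
Hence 81.3333333333.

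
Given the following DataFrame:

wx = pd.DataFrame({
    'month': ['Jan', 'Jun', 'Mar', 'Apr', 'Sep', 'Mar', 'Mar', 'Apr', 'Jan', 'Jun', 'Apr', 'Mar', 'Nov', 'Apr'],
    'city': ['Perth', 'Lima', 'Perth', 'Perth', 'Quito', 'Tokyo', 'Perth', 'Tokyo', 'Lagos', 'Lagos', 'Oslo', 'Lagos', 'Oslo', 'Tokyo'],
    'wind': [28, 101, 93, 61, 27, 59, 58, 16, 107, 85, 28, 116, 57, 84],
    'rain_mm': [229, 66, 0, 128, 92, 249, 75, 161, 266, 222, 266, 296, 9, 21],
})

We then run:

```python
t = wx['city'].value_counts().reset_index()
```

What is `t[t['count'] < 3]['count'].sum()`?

4

value_counts of city:
city
Perth    4
Tokyo    3
Lagos    3
Oslo     2
Lima     1
Quito    1
Name: count, dtype: int64
reset_index():
    city  count
0  Perth      4
1  Tokyo      3
2  Lagos      3
3   Oslo      2
4   Lima      1
5  Quito      1
filter rows where count < 3:
    city  count
3   Oslo      2
4   Lima      1
5  Quito      1
Hence 4.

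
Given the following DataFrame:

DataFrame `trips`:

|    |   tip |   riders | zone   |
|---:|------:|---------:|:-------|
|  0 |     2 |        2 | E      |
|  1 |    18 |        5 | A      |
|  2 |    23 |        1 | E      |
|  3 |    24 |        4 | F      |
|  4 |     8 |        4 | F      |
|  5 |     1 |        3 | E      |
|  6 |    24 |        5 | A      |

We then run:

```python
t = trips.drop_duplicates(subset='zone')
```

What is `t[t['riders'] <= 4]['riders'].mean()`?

3.0

drop duplicate zone (keep=first):
   tip  riders zone
0    2       2    E
1   18       5    A
3   24       4    F
filter rows where riders <= 4:
   tip  riders zone
0    2       2    E
3   24       4    F
mean of column 'riders' → 3.0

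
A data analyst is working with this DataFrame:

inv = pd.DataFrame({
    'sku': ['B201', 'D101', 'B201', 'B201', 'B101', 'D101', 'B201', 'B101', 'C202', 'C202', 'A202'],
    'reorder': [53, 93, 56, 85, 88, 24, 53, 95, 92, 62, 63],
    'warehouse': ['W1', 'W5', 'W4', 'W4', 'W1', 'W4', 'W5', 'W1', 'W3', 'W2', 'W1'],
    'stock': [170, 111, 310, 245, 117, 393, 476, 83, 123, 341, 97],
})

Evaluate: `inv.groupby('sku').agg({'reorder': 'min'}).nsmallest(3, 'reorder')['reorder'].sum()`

139

group by sku, min of reorder:
      reorder
sku          
A202       63
B101       88
B201       53
C202       62
D101       24
take 3 rows with smallest reorder:
      reorder
sku          
D101       24
B201       53
C202       62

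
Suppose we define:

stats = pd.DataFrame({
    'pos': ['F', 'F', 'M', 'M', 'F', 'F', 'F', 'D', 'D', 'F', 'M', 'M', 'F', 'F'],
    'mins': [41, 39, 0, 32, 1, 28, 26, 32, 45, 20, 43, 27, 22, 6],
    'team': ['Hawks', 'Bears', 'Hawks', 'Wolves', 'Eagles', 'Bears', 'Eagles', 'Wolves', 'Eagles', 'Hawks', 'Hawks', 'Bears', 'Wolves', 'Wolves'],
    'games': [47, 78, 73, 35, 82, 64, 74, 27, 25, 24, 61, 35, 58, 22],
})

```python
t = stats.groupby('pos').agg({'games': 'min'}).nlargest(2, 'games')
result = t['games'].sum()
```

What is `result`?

group by pos, min of games:
     games
pos       
D       25
F       22
M       35
take 2 rows with largest games:
     games
pos       
M       35
D       25
Then the sum of column 'games': 60

60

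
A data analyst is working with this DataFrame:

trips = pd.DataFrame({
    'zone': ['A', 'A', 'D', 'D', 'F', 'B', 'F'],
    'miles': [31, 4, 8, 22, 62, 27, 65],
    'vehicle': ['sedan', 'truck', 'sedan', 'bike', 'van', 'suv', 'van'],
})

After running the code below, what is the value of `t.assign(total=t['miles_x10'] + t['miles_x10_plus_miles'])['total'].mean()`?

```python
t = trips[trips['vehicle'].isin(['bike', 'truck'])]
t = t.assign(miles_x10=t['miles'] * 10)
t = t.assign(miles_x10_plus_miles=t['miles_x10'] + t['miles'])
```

273.0

filter rows where vehicle in ['bike', 'truck']:
  zone  miles vehicle
1    A      4   truck
3    D     22    bike
add column miles_x10 = t['miles'] * 10:
  zone  miles vehicle  miles_x10
1    A      4   truck         40
3    D     22    bike        220
add column miles_x10_plus_miles = t['miles_x10'] + t['miles']:
  zone  miles vehicle  miles_x10  miles_x10_plus_miles
1    A      4   truck         40                    44
3    D     22    bike        220                   242
add column total = t['miles_x10'] + t['miles_x10_plus_miles']:
  zone  miles vehicle  miles_x10  miles_x10_plus_miles  total
1    A      4   truck         40                    44     84
3    D     22    bike        220                   242    462
mean of column 'total' → 273.0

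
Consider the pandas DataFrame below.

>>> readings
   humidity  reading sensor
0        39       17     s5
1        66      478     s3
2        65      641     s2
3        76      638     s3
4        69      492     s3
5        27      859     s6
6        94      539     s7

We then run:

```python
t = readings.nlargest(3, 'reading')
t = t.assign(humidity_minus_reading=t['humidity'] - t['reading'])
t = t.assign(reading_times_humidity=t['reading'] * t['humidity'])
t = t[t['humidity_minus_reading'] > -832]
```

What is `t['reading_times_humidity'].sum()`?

take 3 rows with largest reading:
   humidity  reading sensor
5        27      859     s6
2        65      641     s2
3        76      638     s3
add column humidity_minus_reading = t['humidity'] - t['reading']:
   humidity  reading sensor  humidity_minus_reading
5        27      859     s6                    -832
2        65      641     s2                    -576
3        76      638     s3                    -562
add column reading_times_humidity = t['reading'] * t['humidity']:
   humidity  reading sensor  humidity_minus_reading  reading_times_humidity
5        27      859     s6                    -832                   23193
2        65      641     s2                    -576                   41665
3        76      638     s3                    -562                   48488
filter rows where humidity_minus_reading > -832:
   humidity  reading sensor  humidity_minus_reading  reading_times_humidity
2        65      641     s2                    -576                   41665
3        76      638     s3                    -562                   48488
So sum() = 90153.

90153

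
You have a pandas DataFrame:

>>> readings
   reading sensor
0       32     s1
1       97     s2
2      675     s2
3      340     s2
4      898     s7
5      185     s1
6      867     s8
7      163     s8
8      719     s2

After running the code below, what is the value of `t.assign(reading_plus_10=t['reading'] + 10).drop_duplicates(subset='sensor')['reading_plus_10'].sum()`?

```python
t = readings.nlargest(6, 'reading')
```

take 6 rows with largest reading:
   reading sensor
4      898     s7
6      867     s8
8      719     s2
2      675     s2
3      340     s2
5      185     s1
add column reading_plus_10 = t['reading'] + 10:
   reading sensor  reading_plus_10
4      898     s7              908
6      867     s8              877
8      719     s2              729
2      675     s2              685
3      340     s2              350
5      185     s1              195
drop duplicate sensor (keep=first):
   reading sensor  reading_plus_10
4      898     s7              908
6      867     s8              877
8      719     s2              729
5      185     s1              195

2709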